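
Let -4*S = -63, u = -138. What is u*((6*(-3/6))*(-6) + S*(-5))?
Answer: 16767/2 ≈ 8383.5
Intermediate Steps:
S = 63/4 (S = -1/4*(-63) = 63/4 ≈ 15.750)
u*((6*(-3/6))*(-6) + S*(-5)) = -138*((6*(-3/6))*(-6) + (63/4)*(-5)) = -138*((6*(-3*1/6))*(-6) - 315/4) = -138*((6*(-1/2))*(-6) - 315/4) = -138*(-3*(-6) - 315/4) = -138*(18 - 315/4) = -138*(-243/4) = 16767/2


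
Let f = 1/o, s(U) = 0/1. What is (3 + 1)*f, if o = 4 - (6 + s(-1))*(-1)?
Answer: 2/5 ≈ 0.40000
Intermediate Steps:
s(U) = 0 (s(U) = 0*1 = 0)
o = 10 (o = 4 - (6 + 0)*(-1) = 4 - 6*(-1) = 4 - 1*(-6) = 4 + 6 = 10)
f = 1/10 ≈ 0.10000
(3 + 1)*f = (3 + 1)*(1/10) = 4*(1/10) = 2/5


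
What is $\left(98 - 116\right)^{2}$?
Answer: $324$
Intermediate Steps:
$\left(98 - 116\right)^{2} = \left(-18\right)^{2} = 324$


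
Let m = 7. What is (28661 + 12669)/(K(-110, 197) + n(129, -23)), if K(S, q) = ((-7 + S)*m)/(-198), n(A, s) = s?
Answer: -181852/83 ≈ -2191.0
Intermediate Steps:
K(S, q) = 49/198 - 7*S/198 (K(S, q) = ((-7 + S)*7)/(-198) = (-49 + 7*S)*(-1/198) = 49/198 - 7*S/198)
(28661 + 12669)/(K(-110, 197) + n(129, -23)) = (28661 + 12669)/((49/198 - 7/198*(-110)) - 23) = 41330/((49/198 + 35/9) - 23) = 41330/(91/22 - 23) = 41330/(-415/22) = 41330*(-22/415) = -181852/83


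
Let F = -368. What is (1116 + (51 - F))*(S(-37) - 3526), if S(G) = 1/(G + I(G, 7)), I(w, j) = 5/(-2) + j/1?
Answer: -70361944/13 ≈ -5.4125e+6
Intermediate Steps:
I(w, j) = -5/2 + j (I(w, j) = 5*(-½) + j*1 = -5/2 + j)
S(G) = 1/(9/2 + G) (S(G) = 1/(G + (-5/2 + 7)) = 1/(G + 9/2) = 1/(9/2 + G))
(1116 + (51 - F))*(S(-37) - 3526) = (1116 + (51 - 1*(-368)))*(2/(9 + 2*(-37)) - 3526) = (1116 + (51 + 368))*(2/(9 - 74) - 3526) = (1116 + 419)*(2/(-65) - 3526) = 1535*(2*(-1/65) - 3526) = 1535*(-2/65 - 3526) = 1535*(-229192/65) = -70361944/13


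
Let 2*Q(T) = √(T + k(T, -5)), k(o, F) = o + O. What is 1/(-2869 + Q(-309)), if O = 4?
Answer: -5738/16462629 - I*√614/16462629 ≈ -0.00034855 - 1.5052e-6*I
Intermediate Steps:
k(o, F) = 4 + o (k(o, F) = o + 4 = 4 + o)
Q(T) = √(4 + 2*T)/2 (Q(T) = √(T + (4 + T))/2 = √(4 + 2*T)/2)
1/(-2869 + Q(-309)) = 1/(-2869 + √(4 + 2*(-309))/2) = 1/(-2869 + √(4 - 618)/2) = 1/(-2869 + √(-614)/2) = 1/(-2869 + (I*√614)/2) = 1/(-2869 + I*√614/2)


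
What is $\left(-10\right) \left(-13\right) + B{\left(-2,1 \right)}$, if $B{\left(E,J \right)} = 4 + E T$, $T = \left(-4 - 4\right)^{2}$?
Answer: $6$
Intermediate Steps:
$T = 64$ ($T = \left(-8\right)^{2} = 64$)
$B{\left(E,J \right)} = 4 + 64 E$ ($B{\left(E,J \right)} = 4 + E 64 = 4 + 64 E$)
$\left(-10\right) \left(-13\right) + B{\left(-2,1 \right)} = \left(-10\right) \left(-13\right) + \left(4 + 64 \left(-2\right)\right) = 130 + \left(4 - 128\right) = 130 - 124 = 6$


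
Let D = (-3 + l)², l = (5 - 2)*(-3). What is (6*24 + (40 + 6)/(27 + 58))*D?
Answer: 1769184/85 ≈ 20814.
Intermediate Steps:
l = -9 (l = 3*(-3) = -9)
D = 144 (D = (-3 - 9)² = (-12)² = 144)
(6*24 + (40 + 6)/(27 + 58))*D = (6*24 + (40 + 6)/(27 + 58))*144 = (144 + 46/85)*144 = (12286/85)*144 = 1769184/85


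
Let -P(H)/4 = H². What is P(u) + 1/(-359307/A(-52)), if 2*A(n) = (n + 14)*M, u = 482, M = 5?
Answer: -333902557777/359307 ≈ -9.2930e+5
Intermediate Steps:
A(n) = 35 + 5*n/2 (A(n) = ((n + 14)*5)/2 = ((14 + n)*5)/2 = (70 + 5*n)/2 = 35 + 5*n/2)
P(H) = -4*H²
P(u) + 1/(-359307/A(-52)) = -4*482² + 1/(-359307/(35 + (5/2)*(-52))) = -4*232324 + 1/(-359307/(35 - 130)) = -929296 + 1/(-359307/(-95)) = -929296 + 1/(-359307*(-1/95)) = -929296 + 1/(359307/95) = -929296 + 95/359307 = -333902557777/359307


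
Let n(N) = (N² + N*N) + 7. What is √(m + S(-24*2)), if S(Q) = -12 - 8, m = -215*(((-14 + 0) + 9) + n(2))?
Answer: I*√2170 ≈ 46.583*I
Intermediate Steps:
n(N) = 7 + 2*N² (n(N) = (N² + N²) + 7 = 2*N² + 7 = 7 + 2*N²)
m = -2150 (m = -215*(((-14 + 0) + 9) + (7 + 2*2²)) = -215*((-14 + 9) + (7 + 2*4)) = -215*(-5 + (7 + 8)) = -215*(-5 + 15) = -215*10 = -2150)
S(Q) = -20
√(m + S(-24*2)) = √(-2150 - 20) = √(-2170) = I*√2170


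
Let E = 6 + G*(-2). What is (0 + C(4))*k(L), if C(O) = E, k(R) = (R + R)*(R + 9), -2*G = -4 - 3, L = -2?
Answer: 28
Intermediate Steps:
G = 7/2 (G = -(-4 - 3)/2 = -½*(-7) = 7/2 ≈ 3.5000)
k(R) = 2*R*(9 + R) (k(R) = (2*R)*(9 + R) = 2*R*(9 + R))
E = -1 (E = 6 + (7/2)*(-2) = 6 - 7 = -1)
C(O) = -1
(0 + C(4))*k(L) = (0 - 1)*(2*(-2)*(9 - 2)) = -2*(-2)*7 = -1*(-28) = 28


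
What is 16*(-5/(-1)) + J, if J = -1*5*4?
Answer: 60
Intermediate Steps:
J = -20 (J = -5*4 = -20)
16*(-5/(-1)) + J = 16*(-5/(-1)) - 20 = 16*(-5*(-1)) - 20 = 16*5 - 20 = 80 - 20 = 60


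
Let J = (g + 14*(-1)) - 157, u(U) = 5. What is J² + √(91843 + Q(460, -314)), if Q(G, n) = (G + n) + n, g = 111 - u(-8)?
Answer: 4225 + 5*√3667 ≈ 4527.8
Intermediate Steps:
g = 106 (g = 111 - 1*5 = 111 - 5 = 106)
Q(G, n) = G + 2*n
J = -65 (J = (106 + 14*(-1)) - 157 = (106 - 14) - 157 = 92 - 157 = -65)
J² + √(91843 + Q(460, -314)) = (-65)² + √(91843 + (460 + 2*(-314))) = 4225 + √(91843 + (460 - 628)) = 4225 + √(91843 - 168) = 4225 + √91675 = 4225 + 5*√3667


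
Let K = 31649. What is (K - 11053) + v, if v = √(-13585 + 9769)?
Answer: 20596 + 6*I*√106 ≈ 20596.0 + 61.774*I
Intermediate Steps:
v = 6*I*√106 (v = √(-3816) = 6*I*√106 ≈ 61.774*I)
(K - 11053) + v = (31649 - 11053) + 6*I*√106 = 20596 + 6*I*√106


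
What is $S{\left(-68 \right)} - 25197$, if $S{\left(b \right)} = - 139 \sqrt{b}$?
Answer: $-25197 - 278 i \sqrt{17} \approx -25197.0 - 1146.2 i$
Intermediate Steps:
$S{\left(-68 \right)} - 25197 = - 139 \sqrt{-68} - 25197 = - 139 \cdot 2 i \sqrt{17} - 25197 = - 278 i \sqrt{17} - 25197 = -25197 - 278 i \sqrt{17}$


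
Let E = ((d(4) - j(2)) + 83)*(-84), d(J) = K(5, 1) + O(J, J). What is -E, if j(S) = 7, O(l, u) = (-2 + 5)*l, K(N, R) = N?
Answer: 7812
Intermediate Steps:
O(l, u) = 3*l
d(J) = 5 + 3*J
E = -7812 (E = (((5 + 3*4) - 1*7) + 83)*(-84) = (((5 + 12) - 7) + 83)*(-84) = ((17 - 7) + 83)*(-84) = (10 + 83)*(-84) = 93*(-84) = -7812)
-E = -1*(-7812) = 7812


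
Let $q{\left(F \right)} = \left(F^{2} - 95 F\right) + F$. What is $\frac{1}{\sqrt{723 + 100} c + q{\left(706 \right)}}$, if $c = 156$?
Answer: $\frac{6001}{2592585898} - \frac{13 \sqrt{823}}{15555515388} \approx 2.2907 \cdot 10^{-6}$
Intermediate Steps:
$q{\left(F \right)} = F^{2} - 94 F$
$\frac{1}{\sqrt{723 + 100} c + q{\left(706 \right)}} = \frac{1}{\sqrt{723 + 100} \cdot 156 + 706 \left(-94 + 706\right)} = \frac{1}{\sqrt{823} \cdot 156 + 706 \cdot 612} = \frac{1}{156 \sqrt{823} + 432072} = \frac{1}{432072 + 156 \sqrt{823}}$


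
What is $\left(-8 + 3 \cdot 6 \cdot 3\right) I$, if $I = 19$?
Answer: $874$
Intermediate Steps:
$\left(-8 + 3 \cdot 6 \cdot 3\right) I = \left(-8 + 3 \cdot 6 \cdot 3\right) 19 = \left(-8 + 18 \cdot 3\right) 19 = \left(-8 + 54\right) 19 = 46 \cdot 19 = 874$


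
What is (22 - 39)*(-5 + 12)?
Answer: -119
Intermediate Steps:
(22 - 39)*(-5 + 12) = -17*7 = -119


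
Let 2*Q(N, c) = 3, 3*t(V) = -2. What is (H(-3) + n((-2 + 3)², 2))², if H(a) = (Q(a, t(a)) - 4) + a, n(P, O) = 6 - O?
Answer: 9/4 ≈ 2.2500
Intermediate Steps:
t(V) = -⅔ (t(V) = (⅓)*(-2) = -⅔)
Q(N, c) = 3/2 (Q(N, c) = (½)*3 = 3/2)
H(a) = -5/2 + a (H(a) = (3/2 - 4) + a = -5/2 + a)
(H(-3) + n((-2 + 3)², 2))² = ((-5/2 - 3) + (6 - 1*2))² = (-11/2 + (6 - 2))² = (-11/2 + 4)² = (-3/2)² = 9/4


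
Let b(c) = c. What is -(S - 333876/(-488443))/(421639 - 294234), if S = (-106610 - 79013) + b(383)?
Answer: 90478847444/62230080415 ≈ 1.4539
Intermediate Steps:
S = -185240 (S = (-106610 - 79013) + 383 = -185623 + 383 = -185240)
-(S - 333876/(-488443))/(421639 - 294234) = -(-185240 - 333876/(-488443))/(421639 - 294234) = -(-185240 - 333876*(-1/488443))/127405 = -(-185240 + 333876/488443)/127405 = -(-90478847444)/(488443*127405) = -1*(-90478847444/62230080415) = 90478847444/62230080415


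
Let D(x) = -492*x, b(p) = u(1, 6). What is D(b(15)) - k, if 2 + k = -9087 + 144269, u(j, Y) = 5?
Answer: -137640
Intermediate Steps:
b(p) = 5
k = 135180 (k = -2 + (-9087 + 144269) = -2 + 135182 = 135180)
D(b(15)) - k = -492*5 - 1*135180 = -2460 - 135180 = -137640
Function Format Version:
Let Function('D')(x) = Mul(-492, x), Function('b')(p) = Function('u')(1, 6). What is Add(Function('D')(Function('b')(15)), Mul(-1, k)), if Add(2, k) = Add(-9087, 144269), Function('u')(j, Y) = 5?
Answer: -137640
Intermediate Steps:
Function('b')(p) = 5
k = 135180 (k = Add(-2, Add(-9087, 144269)) = Add(-2, 135182) = 135180)
Add(Function('D')(Function('b')(15)), Mul(-1, k)) = Add(Mul(-492, 5), Mul(-1, 135180)) = Add(-2460, -135180) = -137640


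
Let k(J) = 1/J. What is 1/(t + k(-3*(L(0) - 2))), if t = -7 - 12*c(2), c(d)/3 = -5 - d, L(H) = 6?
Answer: 12/2939 ≈ 0.0040830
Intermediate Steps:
c(d) = -15 - 3*d (c(d) = 3*(-5 - d) = -15 - 3*d)
t = 245 (t = -7 - 12*(-15 - 3*2) = -7 - 12*(-15 - 6) = -7 - 12*(-21) = -7 + 252 = 245)
1/(t + k(-3*(L(0) - 2))) = 1/(245 + 1/(-3*(6 - 2))) = 1/(245 + 1/(-3*4)) = 1/(245 + 1/(-12)) = 1/(245 - 1/12) = 1/(2939/12) = 12/2939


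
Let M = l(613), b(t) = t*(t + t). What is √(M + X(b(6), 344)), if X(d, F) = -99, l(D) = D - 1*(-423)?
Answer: √937 ≈ 30.610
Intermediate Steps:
b(t) = 2*t² (b(t) = t*(2*t) = 2*t²)
l(D) = 423 + D (l(D) = D + 423 = 423 + D)
M = 1036 (M = 423 + 613 = 1036)
√(M + X(b(6), 344)) = √(1036 - 99) = √937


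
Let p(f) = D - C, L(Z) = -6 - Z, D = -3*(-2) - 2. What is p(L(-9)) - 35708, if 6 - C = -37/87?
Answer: -3106807/87 ≈ -35710.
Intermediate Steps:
C = 559/87 (C = 6 - (-37)/87 = 6 - 1*(-37/87) = 6 + 37/87 = 559/87 ≈ 6.4253)
D = 4 (D = 6 - 2 = 4)
p(f) = -211/87 (p(f) = 4 - 1*559/87 = 4 - 559/87 = -211/87)
p(L(-9)) - 35708 = -211/87 - 35708 = -3106807/87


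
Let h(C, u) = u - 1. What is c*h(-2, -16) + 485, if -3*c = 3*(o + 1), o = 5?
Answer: 587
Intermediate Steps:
h(C, u) = -1 + u
c = -6 (c = -(5 + 1) = -6 ≈ -6.0000)
c*h(-2, -16) + 485 = -6*(-1 - 16) + 485 = -6*(-17) + 485 = 102 + 485 = 587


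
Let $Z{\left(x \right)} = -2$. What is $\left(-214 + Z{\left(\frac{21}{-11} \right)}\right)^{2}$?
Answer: $46656$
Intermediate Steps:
$\left(-214 + Z{\left(\frac{21}{-11} \right)}\right)^{2} = \left(-214 - 2\right)^{2} = \left(-216\right)^{2} = 46656$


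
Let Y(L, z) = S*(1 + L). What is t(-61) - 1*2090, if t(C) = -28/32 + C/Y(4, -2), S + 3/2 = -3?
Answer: -751739/360 ≈ -2088.2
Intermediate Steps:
S = -9/2 (S = -3/2 - 3 = -9/2 ≈ -4.5000)
Y(L, z) = -9/2 - 9*L/2 (Y(L, z) = -9*(1 + L)/2 = -9/2 - 9*L/2)
t(C) = -7/8 - 2*C/45 (t(C) = -28/32 + C/(-9/2 - 9/2*4) = -28*1/32 + C/(-9/2 - 18) = -7/8 + C/(-45/2) = -7/8 + C*(-2/45) = -7/8 - 2*C/45)
t(-61) - 1*2090 = (-7/8 - 2/45*(-61)) - 1*2090 = (-7/8 + 122/45) - 2090 = 661/360 - 2090 = -751739/360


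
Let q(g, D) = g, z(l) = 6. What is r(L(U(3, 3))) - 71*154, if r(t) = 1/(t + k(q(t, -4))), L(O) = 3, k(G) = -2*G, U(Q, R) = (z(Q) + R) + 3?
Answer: -32803/3 ≈ -10934.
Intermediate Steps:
U(Q, R) = 9 + R (U(Q, R) = (6 + R) + 3 = 9 + R)
r(t) = -1/t (r(t) = 1/(t - 2*t) = 1/(-t) = -1/t)
r(L(U(3, 3))) - 71*154 = -1/3 - 71*154 = -1*1/3 - 10934 = -1/3 - 10934 = -32803/3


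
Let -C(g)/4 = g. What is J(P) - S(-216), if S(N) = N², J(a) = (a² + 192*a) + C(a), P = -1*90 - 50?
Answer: -53376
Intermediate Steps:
C(g) = -4*g
P = -140 (P = -90 - 50 = -140)
J(a) = a² + 188*a (J(a) = (a² + 192*a) - 4*a = a² + 188*a)
J(P) - S(-216) = -140*(188 - 140) - 1*(-216)² = -140*48 - 1*46656 = -6720 - 46656 = -53376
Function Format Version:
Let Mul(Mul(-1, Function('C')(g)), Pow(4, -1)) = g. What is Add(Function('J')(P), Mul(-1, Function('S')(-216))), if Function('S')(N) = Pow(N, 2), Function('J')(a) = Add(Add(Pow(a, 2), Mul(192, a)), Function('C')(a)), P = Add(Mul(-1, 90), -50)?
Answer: -53376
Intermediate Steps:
Function('C')(g) = Mul(-4, g)
P = -140 (P = Add(-90, -50) = -140)
Function('J')(a) = Add(Pow(a, 2), Mul(188, a)) (Function('J')(a) = Add(Add(Pow(a, 2), Mul(192, a)), Mul(-4, a)) = Add(Pow(a, 2), Mul(188, a)))
Add(Function('J')(P), Mul(-1, Function('S')(-216))) = Add(Mul(-140, Add(188, -140)), Mul(-1, Pow(-216, 2))) = Add(Mul(-140, 48), Mul(-1, 46656)) = Add(-6720, -46656) = -53376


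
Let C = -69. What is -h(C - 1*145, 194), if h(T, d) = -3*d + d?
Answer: 388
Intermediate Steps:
h(T, d) = -2*d
-h(C - 1*145, 194) = -(-2)*194 = -1*(-388) = 388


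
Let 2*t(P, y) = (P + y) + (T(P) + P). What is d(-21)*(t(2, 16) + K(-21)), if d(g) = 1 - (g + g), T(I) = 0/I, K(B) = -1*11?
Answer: -43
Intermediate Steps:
K(B) = -11
T(I) = 0
d(g) = 1 - 2*g
t(P, y) = P + y/2 (t(P, y) = ((P + y) + (0 + P))/2 = ((P + y) + P)/2 = (y + 2*P)/2 = P + y/2)
d(-21)*(t(2, 16) + K(-21)) = (1 - 2*(-21))*((2 + (½)*16) - 11) = (1 + 42)*((2 + 8) - 11) = 43*(10 - 11) = 43*(-1) = -43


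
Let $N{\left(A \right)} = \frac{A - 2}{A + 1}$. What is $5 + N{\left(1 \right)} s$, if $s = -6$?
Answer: $8$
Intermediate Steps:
$N{\left(A \right)} = \frac{-2 + A}{1 + A}$
$5 + N{\left(1 \right)} s = 5 + \frac{-2 + 1}{1 + 1} \left(-6\right) = 5 + \frac{1}{2} \left(-1\right) \left(-6\right) = 5 - -3 = 5 + 3 = 8$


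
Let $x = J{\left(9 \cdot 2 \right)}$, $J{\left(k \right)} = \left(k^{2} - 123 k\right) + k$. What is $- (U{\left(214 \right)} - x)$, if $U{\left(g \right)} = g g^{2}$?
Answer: $-9802216$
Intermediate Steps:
$J{\left(k \right)} = k^{2} - 122 k$
$x = -1872$ ($x = 9 \cdot 2 \left(-122 + 9 \cdot 2\right) = 18 \left(-122 + 18\right) = 18 \left(-104\right) = -1872$)
$U{\left(g \right)} = g^{3}$
$- (U{\left(214 \right)} - x) = - (214^{3} - -1872) = - (9800344 + 1872) = \left(-1\right) 9802216 = -9802216$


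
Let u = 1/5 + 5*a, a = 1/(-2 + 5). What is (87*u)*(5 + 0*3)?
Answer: 812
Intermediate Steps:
a = 1/3 ≈ 0.33333
u = 28/15 (u = 1/5 + 5*(1/3) = 1*(1/5) + 5/3 = 1/5 + 5/3 = 28/15 ≈ 1.8667)
(87*u)*(5 + 0*3) = (87*(28/15))*(5 + 0*3) = 812*(5 + 0)/5 = (812/5)*5 = 812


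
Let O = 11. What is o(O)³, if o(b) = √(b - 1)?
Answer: 10*√10 ≈ 31.623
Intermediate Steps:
o(b) = √(-1 + b)
o(O)³ = (√(-1 + 11))³ = (√10)³ = 10*√10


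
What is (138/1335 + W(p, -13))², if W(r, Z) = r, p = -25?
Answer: 122744241/198025 ≈ 619.84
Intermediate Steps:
(138/1335 + W(p, -13))² = (138/1335 - 25)² = (138*(1/1335) - 25)² = (46/445 - 25)² = (-11079/445)² = 122744241/198025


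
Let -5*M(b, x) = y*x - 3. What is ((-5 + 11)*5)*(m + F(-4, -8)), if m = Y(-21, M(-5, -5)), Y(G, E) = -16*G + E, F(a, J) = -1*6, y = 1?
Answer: 9948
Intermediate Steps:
F(a, J) = -6
M(b, x) = 3/5 - x/5 (M(b, x) = -(1*x - 3)/5 = -(x - 3)/5 = -(-3 + x)/5 = 3/5 - x/5)
Y(G, E) = E - 16*G
m = 1688/5 (m = (3/5 - 1/5*(-5)) - 16*(-21) = (3/5 + 1) + 336 = 8/5 + 336 = 1688/5 ≈ 337.60)
((-5 + 11)*5)*(m + F(-4, -8)) = ((-5 + 11)*5)*(1688/5 - 6) = (6*5)*(1658/5) = 30*(1658/5) = 9948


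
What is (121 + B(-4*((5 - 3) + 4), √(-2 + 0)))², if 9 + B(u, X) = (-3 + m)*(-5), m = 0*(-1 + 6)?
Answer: 16129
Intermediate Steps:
m = 0 (m = 0*5 = 0)
B(u, X) = 6 (B(u, X) = -9 + (-3 + 0)*(-5) = -9 - 3*(-5) = -9 + 15 = 6)
(121 + B(-4*((5 - 3) + 4), √(-2 + 0)))² = (121 + 6)² = 127² = 16129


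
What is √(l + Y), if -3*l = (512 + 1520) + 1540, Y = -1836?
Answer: 2*I*√6810/3 ≈ 55.015*I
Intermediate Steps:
l = -3572/3 (l = -((512 + 1520) + 1540)/3 = -(2032 + 1540)/3 = -⅓*3572 = -3572/3 ≈ -1190.7)
√(l + Y) = √(-3572/3 - 1836) = √(-9080/3) = 2*I*√6810/3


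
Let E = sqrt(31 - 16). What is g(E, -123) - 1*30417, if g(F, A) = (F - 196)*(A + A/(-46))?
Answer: -157161/23 - 5535*sqrt(15)/46 ≈ -7299.1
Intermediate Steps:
E = sqrt(15) ≈ 3.8730
g(F, A) = 45*A*(-196 + F)/46 (g(F, A) = (-196 + F)*(A + A*(-1/46)) = (-196 + F)*(A - A/46) = (-196 + F)*(45*A/46) = 45*A*(-196 + F)/46)
g(E, -123) - 1*30417 = (45/46)*(-123)*(-196 + sqrt(15)) - 1*30417 = (542430/23 - 5535*sqrt(15)/46) - 30417 = -157161/23 - 5535*sqrt(15)/46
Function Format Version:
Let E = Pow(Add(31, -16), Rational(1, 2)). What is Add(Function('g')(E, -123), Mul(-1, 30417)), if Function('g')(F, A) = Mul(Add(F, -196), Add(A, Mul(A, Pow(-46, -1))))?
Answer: Add(Rational(-157161, 23), Mul(Rational(-5535, 46), Pow(15, Rational(1, 2)))) ≈ -7299.1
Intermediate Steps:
E = Pow(15, Rational(1, 2)) ≈ 3.8730
Function('g')(F, A) = Mul(Rational(45, 46), A, Add(-196, F)) (Function('g')(F, A) = Mul(Add(-196, F), Add(A, Mul(A, Rational(-1, 46)))) = Mul(Add(-196, F), Add(A, Mul(Rational(-1, 46), A))) = Mul(Add(-196, F), Mul(Rational(45, 46), A)) = Mul(Rational(45, 46), A, Add(-196, F)))
Add(Function('g')(E, -123), Mul(-1, 30417)) = Add(Mul(Rational(45, 46), -123, Add(-196, Pow(15, Rational(1, 2)))), Mul(-1, 30417)) = Add(Add(Rational(542430, 23), Mul(Rational(-5535, 46), Pow(15, Rational(1, 2)))), -30417) = Add(Rational(-157161, 23), Mul(Rational(-5535, 46), Pow(15, Rational(1, 2))))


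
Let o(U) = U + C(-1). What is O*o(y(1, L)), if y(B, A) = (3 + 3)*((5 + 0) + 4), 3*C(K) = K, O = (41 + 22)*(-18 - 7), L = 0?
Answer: -84525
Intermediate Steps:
O = -1575 (O = 63*(-25) = -1575)
C(K) = K/3
y(B, A) = 54 (y(B, A) = 6*(5 + 4) = 6*9 = 54)
o(U) = -⅓ + U (o(U) = U + (⅓)*(-1) = U - ⅓ = -⅓ + U)
O*o(y(1, L)) = -1575*(-⅓ + 54) = -1575*161/3 = -84525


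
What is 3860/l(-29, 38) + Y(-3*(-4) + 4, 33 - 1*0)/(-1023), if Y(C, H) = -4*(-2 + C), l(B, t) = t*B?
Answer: -1943534/563673 ≈ -3.4480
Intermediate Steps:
l(B, t) = B*t
Y(C, H) = 8 - 4*C
3860/l(-29, 38) + Y(-3*(-4) + 4, 33 - 1*0)/(-1023) = 3860/((-29*38)) + (8 - 4*(-3*(-4) + 4))/(-1023) = 3860/(-1102) + (8 - 4*(12 + 4))*(-1/1023) = 3860*(-1/1102) + (8 - 4*16)*(-1/1023) = -1930/551 + (8 - 64)*(-1/1023) = -1930/551 - 56*(-1/1023) = -1930/551 + 56/1023 = -1943534/563673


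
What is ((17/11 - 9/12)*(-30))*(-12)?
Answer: 3150/11 ≈ 286.36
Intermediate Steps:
((17/11 - 9/12)*(-30))*(-12) = ((17*(1/11) - 9*1/12)*(-30))*(-12) = ((17/11 - ¾)*(-30))*(-12) = ((35/44)*(-30))*(-12) = -525/22*(-12) = 3150/11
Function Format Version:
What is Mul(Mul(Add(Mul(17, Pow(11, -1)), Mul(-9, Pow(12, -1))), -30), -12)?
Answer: Rational(3150, 11) ≈ 286.36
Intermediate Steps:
Mul(Mul(Add(Mul(17, Pow(11, -1)), Mul(-9, Pow(12, -1))), -30), -12) = Mul(Mul(Add(Mul(17, Rational(1, 11)), Mul(-9, Rational(1, 12))), -30), -12) = Mul(Mul(Add(Rational(17, 11), Rational(-3, 4)), -30), -12) = Mul(Mul(Rational(35, 44), -30), -12) = Mul(Rational(-525, 22), -12) = Rational(3150, 11)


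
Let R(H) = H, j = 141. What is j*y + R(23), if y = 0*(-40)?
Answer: 23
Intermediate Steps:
y = 0
j*y + R(23) = 141*0 + 23 = 0 + 23 = 23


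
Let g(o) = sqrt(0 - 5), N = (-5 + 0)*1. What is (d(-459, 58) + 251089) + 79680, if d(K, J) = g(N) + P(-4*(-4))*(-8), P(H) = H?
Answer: 330641 + I*sqrt(5) ≈ 3.3064e+5 + 2.2361*I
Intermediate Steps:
N = -5 (N = -5*1 = -5)
g(o) = I*sqrt(5) (g(o) = sqrt(-5) = I*sqrt(5))
d(K, J) = -128 + I*sqrt(5) (d(K, J) = I*sqrt(5) - 4*(-4)*(-8) = I*sqrt(5) + 16*(-8) = I*sqrt(5) - 128 = -128 + I*sqrt(5))
(d(-459, 58) + 251089) + 79680 = ((-128 + I*sqrt(5)) + 251089) + 79680 = (250961 + I*sqrt(5)) + 79680 = 330641 + I*sqrt(5)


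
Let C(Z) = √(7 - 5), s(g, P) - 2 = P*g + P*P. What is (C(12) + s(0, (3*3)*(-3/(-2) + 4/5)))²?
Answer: 1853236401/10000 + 43049*√2/50 ≈ 1.8654e+5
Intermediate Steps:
s(g, P) = 2 + P² + P*g (s(g, P) = 2 + (P*g + P*P) = 2 + (P*g + P²) = 2 + (P² + P*g) = 2 + P² + P*g)
C(Z) = √2
(C(12) + s(0, (3*3)*(-3/(-2) + 4/5)))² = (√2 + (2 + ((3*3)*(-3/(-2) + 4/5))² + ((3*3)*(-3/(-2) + 4/5))*0))² = (√2 + (2 + (9*(-3*(-½) + 4*(⅕)))² + (9*(-3*(-½) + 4*(⅕)))*0))² = (√2 + (2 + (9*(3/2 + ⅘))² + (9*(3/2 + ⅘))*0))² = (√2 + (2 + (9*(23/10))² + (9*(23/10))*0))² = (√2 + (2 + (207/10)² + (207/10)*0))² = (√2 + (2 + 42849/100 + 0))² = (√2 + 43049/100)² = (43049/100 + √2)²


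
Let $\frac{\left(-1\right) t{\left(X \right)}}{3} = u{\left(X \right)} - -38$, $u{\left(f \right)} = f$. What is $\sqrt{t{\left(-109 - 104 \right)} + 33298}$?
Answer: $\sqrt{33823} \approx 183.91$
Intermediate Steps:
$t{\left(X \right)} = -114 - 3 X$ ($t{\left(X \right)} = - 3 \left(X - -38\right) = - 3 \left(X + 38\right) = - 3 \left(38 + X\right) = -114 - 3 X$)
$\sqrt{t{\left(-109 - 104 \right)} + 33298} = \sqrt{\left(-114 - 3 \left(-109 - 104\right)\right) + 33298} = \sqrt{\left(-114 - -639\right) + 33298} = \sqrt{\left(-114 + 639\right) + 33298} = \sqrt{525 + 33298} = \sqrt{33823}$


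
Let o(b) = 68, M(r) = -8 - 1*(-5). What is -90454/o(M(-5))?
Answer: -45227/34 ≈ -1330.2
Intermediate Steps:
M(r) = -3 (M(r) = -8 + 5 = -3)
-90454/o(M(-5)) = -90454/68 = -90454*1/68 = -45227/34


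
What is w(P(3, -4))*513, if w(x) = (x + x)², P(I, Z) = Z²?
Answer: 525312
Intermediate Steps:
w(x) = 4*x² (w(x) = (2*x)² = 4*x²)
w(P(3, -4))*513 = (4*((-4)²)²)*513 = (4*16²)*513 = (4*256)*513 = 1024*513 = 525312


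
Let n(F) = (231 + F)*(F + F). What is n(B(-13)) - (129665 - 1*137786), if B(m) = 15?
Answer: 15501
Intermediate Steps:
n(F) = 2*F*(231 + F) (n(F) = (231 + F)*(2*F) = 2*F*(231 + F))
n(B(-13)) - (129665 - 1*137786) = 2*15*(231 + 15) - (129665 - 1*137786) = 2*15*246 - (129665 - 137786) = 7380 - 1*(-8121) = 7380 + 8121 = 15501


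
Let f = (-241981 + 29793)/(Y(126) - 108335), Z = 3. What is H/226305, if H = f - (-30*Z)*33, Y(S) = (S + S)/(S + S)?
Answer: 160982084/12258262935 ≈ 0.013133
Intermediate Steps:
Y(S) = 1 (Y(S) = (2*S)/((2*S)) = (2*S)*(1/(2*S)) = 1)
f = 106094/54167 (f = (-241981 + 29793)/(1 - 108335) = -212188/(-108334) = -212188*(-1/108334) = 106094/54167 ≈ 1.9586)
H = 160982084/54167 (H = 106094/54167 - (-30*3)*33 = 106094/54167 - (-90)*33 = 106094/54167 - 1*(-2970) = 106094/54167 + 2970 = 160982084/54167 ≈ 2972.0)
H/226305 = (160982084/54167)/226305 = (160982084/54167)*(1/226305) = 160982084/12258262935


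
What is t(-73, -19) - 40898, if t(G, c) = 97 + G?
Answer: -40874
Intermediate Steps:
t(-73, -19) - 40898 = (97 - 73) - 40898 = 24 - 40898 = -40874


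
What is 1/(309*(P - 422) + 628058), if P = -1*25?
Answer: 1/489935 ≈ 2.0411e-6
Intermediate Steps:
P = -25
1/(309*(P - 422) + 628058) = 1/(309*(-25 - 422) + 628058) = 1/(309*(-447) + 628058) = 1/(-138123 + 628058) = 1/489935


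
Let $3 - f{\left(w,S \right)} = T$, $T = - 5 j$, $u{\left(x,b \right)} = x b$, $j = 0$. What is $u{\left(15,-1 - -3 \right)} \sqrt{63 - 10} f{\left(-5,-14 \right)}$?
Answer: $90 \sqrt{53} \approx 655.21$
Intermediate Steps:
$u{\left(x,b \right)} = b x$
$T = 0$ ($T = \left(-5\right) 0 = 0$)
$f{\left(w,S \right)} = 3$ ($f{\left(w,S \right)} = 3 - 0 = 3 + 0 = 3$)
$u{\left(15,-1 - -3 \right)} \sqrt{63 - 10} f{\left(-5,-14 \right)} = \left(-1 - -3\right) 15 \sqrt{63 - 10} \cdot 3 = \left(-1 + 3\right) 15 \sqrt{53} \cdot 3 = 2 \cdot 15 \sqrt{53} \cdot 3 = 30 \sqrt{53} \cdot 3 = 90 \sqrt{53}$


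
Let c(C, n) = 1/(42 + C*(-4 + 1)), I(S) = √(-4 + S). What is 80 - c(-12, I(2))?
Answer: 6239/78 ≈ 79.987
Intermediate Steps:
c(C, n) = 1/(42 - 3*C) (c(C, n) = 1/(42 + C*(-3)) = 1/(42 - 3*C))
80 - c(-12, I(2)) = 80 - (-1)/(-42 + 3*(-12)) = 80 - (-1)/(-42 - 36) = 80 - (-1)/(-78) = 80 - (-1)*(-1)/78 = 80 - 1*1/78 = 80 - 1/78 = 6239/78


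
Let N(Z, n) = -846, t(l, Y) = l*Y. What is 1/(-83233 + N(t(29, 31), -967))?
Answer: -1/84079 ≈ -1.1894e-5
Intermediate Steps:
t(l, Y) = Y*l
1/(-83233 + N(t(29, 31), -967)) = 1/(-83233 - 846) = 1/(-84079) = -1/84079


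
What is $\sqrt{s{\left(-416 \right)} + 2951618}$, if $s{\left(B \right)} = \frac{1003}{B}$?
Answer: $\frac{\sqrt{31924674210}}{104} \approx 1718.0$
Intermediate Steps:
$\sqrt{s{\left(-416 \right)} + 2951618} = \sqrt{\frac{1003}{-416} + 2951618} = \sqrt{1003 \left(- \frac{1}{416}\right) + 2951618} = \sqrt{- \frac{1003}{416} + 2951618} = \sqrt{\frac{1227872085}{416}} = \frac{\sqrt{31924674210}}{104}$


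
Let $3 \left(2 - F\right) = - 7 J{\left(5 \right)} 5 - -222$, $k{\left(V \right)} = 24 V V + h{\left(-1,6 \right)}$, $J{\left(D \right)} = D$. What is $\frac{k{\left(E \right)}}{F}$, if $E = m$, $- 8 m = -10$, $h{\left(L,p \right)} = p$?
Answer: $- \frac{261}{82} \approx -3.1829$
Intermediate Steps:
$m = \frac{5}{4}$ ($m = \left(- \frac{1}{8}\right) \left(-10\right) = \frac{5}{4} \approx 1.25$)
$E = \frac{5}{4} \approx 1.25$
$k{\left(V \right)} = 6 + 24 V^{2}$ ($k{\left(V \right)} = 24 V V + 6 = 24 V^{2} + 6 = 6 + 24 V^{2}$)
$F = - \frac{41}{3}$ ($F = 2 - \frac{\left(-7\right) 5 \cdot 5 - -222}{3} = 2 - \frac{\left(-35\right) 5 + 222}{3} = 2 - \frac{-175 + 222}{3} = 2 - \frac{47}{3} = - \frac{41}{3} \approx -13.667$)
$\frac{k{\left(E \right)}}{F} = \frac{6 + 24 \left(\frac{5}{4}\right)^{2}}{- \frac{41}{3}} = \left(6 + 24 \cdot \frac{25}{16}\right) \left(- \frac{3}{41}\right) = \left(6 + \frac{75}{2}\right) \left(- \frac{3}{41}\right) = \frac{87}{2} \left(- \frac{3}{41}\right) = - \frac{261}{82}$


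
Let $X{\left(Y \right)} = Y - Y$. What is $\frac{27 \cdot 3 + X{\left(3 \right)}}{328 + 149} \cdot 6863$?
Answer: $\frac{61767}{53} \approx 1165.4$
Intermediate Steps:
$X{\left(Y \right)} = 0$
$\frac{27 \cdot 3 + X{\left(3 \right)}}{328 + 149} \cdot 6863 = \frac{27 \cdot 3 + 0}{328 + 149} \cdot 6863 = \frac{81 + 0}{477} \cdot 6863 = 81 \cdot \frac{1}{477} \cdot 6863 = \frac{9}{53} \cdot 6863 = \frac{61767}{53}$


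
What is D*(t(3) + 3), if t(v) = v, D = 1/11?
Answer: 6/11 ≈ 0.54545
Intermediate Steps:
D = 1/11 ≈ 0.090909
D*(t(3) + 3) = (3 + 3)/11 = (1/11)*6 = 6/11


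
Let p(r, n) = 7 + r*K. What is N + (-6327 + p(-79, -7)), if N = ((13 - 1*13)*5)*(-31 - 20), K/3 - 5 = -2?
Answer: -7031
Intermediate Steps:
K = 9 (K = 15 + 3*(-2) = 15 - 6 = 9)
p(r, n) = 7 + 9*r (p(r, n) = 7 + r*9 = 7 + 9*r)
N = 0 (N = ((13 - 13)*5)*(-51) = (0*5)*(-51) = 0*(-51) = 0)
N + (-6327 + p(-79, -7)) = 0 + (-6327 + (7 + 9*(-79))) = 0 + (-6327 + (7 - 711)) = 0 + (-6327 - 704) = 0 - 7031 = -7031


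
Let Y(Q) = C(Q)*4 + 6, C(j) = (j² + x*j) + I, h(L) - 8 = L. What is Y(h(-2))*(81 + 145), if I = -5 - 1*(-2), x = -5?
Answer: 4068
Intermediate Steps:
h(L) = 8 + L
I = -3 (I = -5 + 2 = -3)
C(j) = -3 + j² - 5*j (C(j) = (j² - 5*j) - 3 = -3 + j² - 5*j)
Y(Q) = -6 - 20*Q + 4*Q² (Y(Q) = (-3 + Q² - 5*Q)*4 + 6 = (-12 - 20*Q + 4*Q²) + 6 = -6 - 20*Q + 4*Q²)
Y(h(-2))*(81 + 145) = (-6 - 20*(8 - 2) + 4*(8 - 2)²)*(81 + 145) = (-6 - 20*6 + 4*6²)*226 = (-6 - 120 + 4*36)*226 = (-6 - 120 + 144)*226 = 18*226 = 4068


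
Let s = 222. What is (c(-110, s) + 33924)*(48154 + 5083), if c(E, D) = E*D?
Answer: 505964448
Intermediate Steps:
c(E, D) = D*E
(c(-110, s) + 33924)*(48154 + 5083) = (222*(-110) + 33924)*(48154 + 5083) = (-24420 + 33924)*53237 = 9504*53237 = 505964448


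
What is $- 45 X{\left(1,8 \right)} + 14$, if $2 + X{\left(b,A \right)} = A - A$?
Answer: $104$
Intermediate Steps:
$X{\left(b,A \right)} = -2$ ($X{\left(b,A \right)} = -2 + \left(A - A\right) = -2 + 0 = -2$)
$- 45 X{\left(1,8 \right)} + 14 = \left(-45\right) \left(-2\right) + 14 = 90 + 14 = 104$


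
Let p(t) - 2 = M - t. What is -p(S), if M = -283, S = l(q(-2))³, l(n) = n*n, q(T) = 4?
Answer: 4377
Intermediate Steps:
l(n) = n²
S = 4096 (S = (4²)³ = 16³ = 4096)
p(t) = -281 - t (p(t) = 2 + (-283 - t) = -281 - t)
-p(S) = -(-281 - 1*4096) = -(-281 - 4096) = -1*(-4377) = 4377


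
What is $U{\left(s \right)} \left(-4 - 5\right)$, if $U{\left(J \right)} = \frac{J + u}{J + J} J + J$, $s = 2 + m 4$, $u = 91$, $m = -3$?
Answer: $- \frac{549}{2} \approx -274.5$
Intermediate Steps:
$s = -10$ ($s = 2 - 12 = -10$)
$U{\left(J \right)} = \frac{91}{2} + \frac{3 J}{2}$ ($U{\left(J \right)} = \frac{J + 91}{J + J} J + J = \frac{91 + J}{2 J} J + J = \left(\frac{91}{2} + \frac{J}{2}\right) + J = \frac{91}{2} + \frac{3 J}{2}$)
$U{\left(s \right)} \left(-4 - 5\right) = \left(\frac{91}{2} + \frac{3}{2} \left(-10\right)\right) \left(-4 - 5\right) = \left(\frac{91}{2} - 15\right) \left(-4 - 5\right) = \frac{61}{2} \left(-9\right) = - \frac{549}{2}$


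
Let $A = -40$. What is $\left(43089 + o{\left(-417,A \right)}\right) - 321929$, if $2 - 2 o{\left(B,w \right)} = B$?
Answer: $- \frac{557261}{2} \approx -2.7863 \cdot 10^{5}$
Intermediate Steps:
$o{\left(B,w \right)} = 1 - \frac{B}{2}$
$\left(43089 + o{\left(-417,A \right)}\right) - 321929 = \left(43089 + \left(1 - - \frac{417}{2}\right)\right) - 321929 = \left(43089 + \left(1 + \frac{417}{2}\right)\right) - 321929 = \left(43089 + \frac{419}{2}\right) - 321929 = \frac{86597}{2} - 321929 = - \frac{557261}{2}$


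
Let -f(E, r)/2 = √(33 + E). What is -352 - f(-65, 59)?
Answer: -352 + 8*I*√2 ≈ -352.0 + 11.314*I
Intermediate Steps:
f(E, r) = -2*√(33 + E)
-352 - f(-65, 59) = -352 - (-2)*√(33 - 65) = -352 - (-2)*√(-32) = -352 - (-2)*4*I*√2 = -352 - (-8)*I*√2 = -352 + 8*I*√2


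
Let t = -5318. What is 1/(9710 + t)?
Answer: 1/4392 ≈ 0.00022769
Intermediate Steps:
1/(9710 + t) = 1/(9710 - 5318) = 1/4392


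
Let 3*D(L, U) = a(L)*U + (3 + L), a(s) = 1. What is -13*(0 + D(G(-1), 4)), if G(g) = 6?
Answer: -169/3 ≈ -56.333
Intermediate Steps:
D(L, U) = 1 + L/3 + U/3 (D(L, U) = (1*U + (3 + L))/3 = (U + (3 + L))/3 = (3 + L + U)/3 = 1 + L/3 + U/3)
-13*(0 + D(G(-1), 4)) = -13*(0 + (1 + (1/3)*6 + (1/3)*4)) = -13*(0 + (1 + 2 + 4/3)) = -13*(0 + 13/3) = -13*13/3 = -169/3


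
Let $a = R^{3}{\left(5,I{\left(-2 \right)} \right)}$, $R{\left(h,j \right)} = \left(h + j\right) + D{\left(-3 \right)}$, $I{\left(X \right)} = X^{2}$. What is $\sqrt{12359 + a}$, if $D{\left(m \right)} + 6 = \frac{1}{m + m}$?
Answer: $\frac{\sqrt{16046742}}{36} \approx 111.27$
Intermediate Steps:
$D{\left(m \right)} = -6 + \frac{1}{2 m}$ ($D{\left(m \right)} = -6 + \frac{1}{m + m} = -6 + \frac{1}{2 m}$)
$R{\left(h,j \right)} = - \frac{37}{6} + h + j$ ($R{\left(h,j \right)} = \left(h + j\right) - \left(6 - \frac{1}{2 \left(-3\right)}\right) = \left(h + j\right) + \left(-6 + \frac{1}{2} \left(- \frac{1}{3}\right)\right) = \left(h + j\right) - \frac{37}{6} = - \frac{37}{6} + h + j$)
$a = \frac{4913}{216}$ ($a = \left(- \frac{37}{6} + 5 + \left(-2\right)^{2}\right)^{3} = \left(- \frac{37}{6} + 5 + 4\right)^{3} = \left(\frac{17}{6}\right)^{3} = \frac{4913}{216} \approx 22.745$)
$\sqrt{12359 + a} = \sqrt{12359 + \frac{4913}{216}} = \sqrt{\frac{2674457}{216}} = \frac{\sqrt{16046742}}{36}$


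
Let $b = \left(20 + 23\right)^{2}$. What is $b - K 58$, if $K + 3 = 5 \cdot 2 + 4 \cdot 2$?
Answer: $979$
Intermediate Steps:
$b = 1849$ ($b = 43^{2} = 1849$)
$K = 15$ ($K = -3 + \left(5 \cdot 2 + 4 \cdot 2\right) = -3 + \left(10 + 8\right) = -3 + 18 = 15$)
$b - K 58 = 1849 - 15 \cdot 58 = 1849 - 870 = 979$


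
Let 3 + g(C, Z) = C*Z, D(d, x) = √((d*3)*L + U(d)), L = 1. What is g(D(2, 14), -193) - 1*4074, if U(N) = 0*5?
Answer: -4077 - 193*√6 ≈ -4549.8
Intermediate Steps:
U(N) = 0
D(d, x) = √3*√d (D(d, x) = √((d*3)*1 + 0) = √((3*d)*1 + 0) = √(3*d + 0) = √(3*d) = √3*√d)
g(C, Z) = -3 + C*Z
g(D(2, 14), -193) - 1*4074 = (-3 + (√3*√2)*(-193)) - 1*4074 = (-3 + √6*(-193)) - 4074 = (-3 - 193*√6) - 4074 = -4077 - 193*√6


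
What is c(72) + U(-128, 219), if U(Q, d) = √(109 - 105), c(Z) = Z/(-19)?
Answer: -34/19 ≈ -1.7895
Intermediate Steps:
c(Z) = -Z/19 (c(Z) = Z*(-1/19) = -Z/19)
U(Q, d) = 2 (U(Q, d) = √4 = 2)
c(72) + U(-128, 219) = -1/19*72 + 2 = -72/19 + 2 = -34/19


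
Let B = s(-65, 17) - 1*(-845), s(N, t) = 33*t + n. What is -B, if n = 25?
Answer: -1431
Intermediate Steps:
s(N, t) = 25 + 33*t (s(N, t) = 33*t + 25 = 25 + 33*t)
B = 1431 (B = (25 + 33*17) - 1*(-845) = (25 + 561) + 845 = 586 + 845 = 1431)
-B = -1*1431 = -1431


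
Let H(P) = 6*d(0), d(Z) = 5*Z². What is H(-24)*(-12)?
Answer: 0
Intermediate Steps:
H(P) = 0 (H(P) = 6*(5*0²) = 6*(5*0) = 6*0 = 0)
H(-24)*(-12) = 0*(-12) = 0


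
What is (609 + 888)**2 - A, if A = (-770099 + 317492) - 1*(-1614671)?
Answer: 1078945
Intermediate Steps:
A = 1162064 (A = -452607 + 1614671 = 1162064)
(609 + 888)**2 - A = (609 + 888)**2 - 1*1162064 = 1497**2 - 1162064 = 2241009 - 1162064 = 1078945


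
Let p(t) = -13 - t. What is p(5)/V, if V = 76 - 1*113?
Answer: 18/37 ≈ 0.48649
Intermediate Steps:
V = -37 (V = 76 - 113 = -37)
p(5)/V = (-13 - 1*5)/(-37) = (-13 - 5)*(-1/37) = -18*(-1/37) = 18/37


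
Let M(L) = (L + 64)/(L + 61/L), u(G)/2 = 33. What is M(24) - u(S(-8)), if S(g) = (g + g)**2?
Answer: -39930/637 ≈ -62.684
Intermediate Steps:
S(g) = 4*g**2 (S(g) = (2*g)**2 = 4*g**2)
u(G) = 66 (u(G) = 2*33 = 66)
M(L) = (64 + L)/(L + 61/L)
M(24) - u(S(-8)) = 24*(64 + 24)/(61 + 24**2) - 1*66 = 24*88/(61 + 576) - 66 = 24*88/637 - 66 = 24*(1/637)*88 - 66 = 2112/637 - 66 = -39930/637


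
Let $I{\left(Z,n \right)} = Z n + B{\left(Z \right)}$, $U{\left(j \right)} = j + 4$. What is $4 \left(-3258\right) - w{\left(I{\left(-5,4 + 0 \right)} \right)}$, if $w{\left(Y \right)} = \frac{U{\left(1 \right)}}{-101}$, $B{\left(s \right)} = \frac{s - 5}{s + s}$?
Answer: $- \frac{1316227}{101} \approx -13032.0$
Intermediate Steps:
$U{\left(j \right)} = 4 + j$
$B{\left(s \right)} = \frac{-5 + s}{2 s}$
$I{\left(Z,n \right)} = Z n + \frac{-5 + Z}{2 Z}$
$w{\left(Y \right)} = - \frac{5}{101}$ ($w{\left(Y \right)} = \frac{4 + 1}{-101} = 5 \left(- \frac{1}{101}\right) = - \frac{5}{101}$)
$4 \left(-3258\right) - w{\left(I{\left(-5,4 + 0 \right)} \right)} = 4 \left(-3258\right) - - \frac{5}{101} = -13032 + \frac{5}{101} = - \frac{1316227}{101}$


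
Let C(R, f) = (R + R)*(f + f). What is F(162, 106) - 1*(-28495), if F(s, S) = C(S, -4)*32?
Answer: -25777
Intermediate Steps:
C(R, f) = 4*R*f (C(R, f) = (2*R)*(2*f) = 4*R*f)
F(s, S) = -512*S (F(s, S) = (4*S*(-4))*32 = -16*S*32 = -512*S)
F(162, 106) - 1*(-28495) = -512*106 - 1*(-28495) = -54272 + 28495 = -25777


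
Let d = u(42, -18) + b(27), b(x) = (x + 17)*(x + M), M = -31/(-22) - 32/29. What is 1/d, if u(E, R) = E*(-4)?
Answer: 29/29970 ≈ 0.00096763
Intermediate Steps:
M = 195/638 (M = -31*(-1/22) - 32*1/29 = 31/22 - 32/29 = 195/638 ≈ 0.30564)
u(E, R) = -4*E
b(x) = (17 + x)*(195/638 + x) (b(x) = (x + 17)*(x + 195/638) = (17 + x)*(195/638 + x))
d = 29970/29 (d = -4*42 + (3315/638 + 27**2 + (11041/638)*27) = -168 + (3315/638 + 729 + 298107/638) = -168 + 34842/29 = 29970/29 ≈ 1033.4)
1/d = 1/(29970/29) = 29/29970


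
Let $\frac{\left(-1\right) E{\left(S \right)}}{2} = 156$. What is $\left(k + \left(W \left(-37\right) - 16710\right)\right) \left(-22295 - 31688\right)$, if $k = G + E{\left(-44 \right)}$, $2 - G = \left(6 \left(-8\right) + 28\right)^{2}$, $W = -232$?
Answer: $476993788$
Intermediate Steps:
$E{\left(S \right)} = -312$ ($E{\left(S \right)} = \left(-2\right) 156 = -312$)
$G = -398$ ($G = 2 - \left(6 \left(-8\right) + 28\right)^{2} = 2 - \left(-48 + 28\right)^{2} = 2 - \left(-20\right)^{2} = 2 - 400 = -398$)
$k = -710$ ($k = -398 - 312 = -710$)
$\left(k + \left(W \left(-37\right) - 16710\right)\right) \left(-22295 - 31688\right) = \left(-710 - 8126\right) \left(-22295 - 31688\right) = \left(-710 + \left(8584 - 16710\right)\right) \left(-53983\right) = \left(-710 - 8126\right) \left(-53983\right) = \left(-8836\right) \left(-53983\right) = 476993788$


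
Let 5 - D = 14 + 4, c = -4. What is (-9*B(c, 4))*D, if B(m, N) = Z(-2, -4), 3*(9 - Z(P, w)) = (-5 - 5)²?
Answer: -2847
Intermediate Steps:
Z(P, w) = -73/3 (Z(P, w) = 9 - (-5 - 5)²/3 = 9 - ⅓*(-10)² = 9 - ⅓*100 = 9 - 100/3 = -73/3)
D = -13 (D = 5 - (14 + 4) = 5 - 1*18 = 5 - 18 = -13)
B(m, N) = -73/3
(-9*B(c, 4))*D = -9*(-73/3)*(-13) = 219*(-13) = -2847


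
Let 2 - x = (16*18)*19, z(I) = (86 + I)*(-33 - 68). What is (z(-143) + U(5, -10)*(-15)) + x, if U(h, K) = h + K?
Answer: 362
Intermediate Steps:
U(h, K) = K + h
z(I) = -8686 - 101*I (z(I) = (86 + I)*(-101) = -8686 - 101*I)
x = -5470 (x = 2 - 16*18*19 = 2 - 288*19 = 2 - 1*5472 = 2 - 5472 = -5470)
(z(-143) + U(5, -10)*(-15)) + x = ((-8686 - 101*(-143)) + (-10 + 5)*(-15)) - 5470 = ((-8686 + 14443) - 5*(-15)) - 5470 = (5757 + 75) - 5470 = 5832 - 5470 = 362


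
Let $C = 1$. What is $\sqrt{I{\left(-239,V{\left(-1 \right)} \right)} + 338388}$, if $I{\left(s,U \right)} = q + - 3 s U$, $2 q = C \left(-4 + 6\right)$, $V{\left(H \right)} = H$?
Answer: $2 \sqrt{84418} \approx 581.1$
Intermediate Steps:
$q = 1$ ($q = \frac{1 \left(-4 + 6\right)}{2} = \frac{1 \cdot 2}{2} = \frac{1}{2} \cdot 2 = 1$)
$I{\left(s,U \right)} = 1 - 3 U s$ ($I{\left(s,U \right)} = 1 + - 3 s U = 1 - 3 U s$)
$\sqrt{I{\left(-239,V{\left(-1 \right)} \right)} + 338388} = \sqrt{\left(1 - \left(-3\right) \left(-239\right)\right) + 338388} = \sqrt{\left(1 - 717\right) + 338388} = \sqrt{-716 + 338388} = \sqrt{337672} = 2 \sqrt{84418}$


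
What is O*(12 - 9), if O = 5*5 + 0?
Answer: 75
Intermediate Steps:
O = 25 (O = 25 + 0 = 25)
O*(12 - 9) = 25*(12 - 9) = 25*3 = 75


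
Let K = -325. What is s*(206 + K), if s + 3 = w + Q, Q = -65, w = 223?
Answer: -18445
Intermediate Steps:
s = 155 (s = -3 + (223 - 65) = -3 + 158 = 155)
s*(206 + K) = 155*(206 - 325) = 155*(-119) = -18445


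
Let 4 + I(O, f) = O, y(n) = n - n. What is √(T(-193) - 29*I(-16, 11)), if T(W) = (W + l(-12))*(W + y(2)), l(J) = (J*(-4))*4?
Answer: √773 ≈ 27.803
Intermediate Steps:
y(n) = 0
I(O, f) = -4 + O
l(J) = -16*J (l(J) = -4*J*4 = -16*J)
T(W) = W*(192 + W) (T(W) = (W - 16*(-12))*(W + 0) = (W + 192)*W = (192 + W)*W = W*(192 + W))
√(T(-193) - 29*I(-16, 11)) = √(-193*(192 - 193) - 29*(-4 - 16)) = √(-193*(-1) - 29*(-20)) = √(193 + 580) = √773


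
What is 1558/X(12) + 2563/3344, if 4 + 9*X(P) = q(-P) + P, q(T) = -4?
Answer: 1065905/304 ≈ 3506.3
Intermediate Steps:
X(P) = -8/9 + P/9 (X(P) = -4/9 + (-4 + P)/9 = -4/9 + (-4/9 + P/9) = -8/9 + P/9)
1558/X(12) + 2563/3344 = 1558/(-8/9 + (1/9)*12) + 2563/3344 = 1558/(-8/9 + 4/3) + 2563*(1/3344) = 1558/(4/9) + 233/304 = 1558*(9/4) + 233/304 = 7011/2 + 233/304 = 1065905/304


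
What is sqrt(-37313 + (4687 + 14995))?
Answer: 3*I*sqrt(1959) ≈ 132.78*I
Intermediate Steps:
sqrt(-37313 + (4687 + 14995)) = sqrt(-37313 + 19682) = sqrt(-17631) = 3*I*sqrt(1959)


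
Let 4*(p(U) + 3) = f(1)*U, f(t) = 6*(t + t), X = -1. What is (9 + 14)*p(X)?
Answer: -138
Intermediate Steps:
f(t) = 12*t (f(t) = 6*(2*t) = 12*t)
p(U) = -3 + 3*U (p(U) = -3 + ((12*1)*U)/4 = -3 + (12*U)/4 = -3 + 3*U)
(9 + 14)*p(X) = (9 + 14)*(-3 + 3*(-1)) = 23*(-3 - 3) = 23*(-6) = -138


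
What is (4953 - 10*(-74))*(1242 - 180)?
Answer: 6045966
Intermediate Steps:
(4953 - 10*(-74))*(1242 - 180) = (4953 + 740)*1062 = 5693*1062 = 6045966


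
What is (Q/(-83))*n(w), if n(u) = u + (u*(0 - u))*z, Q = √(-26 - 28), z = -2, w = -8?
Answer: -360*I*√6/83 ≈ -10.624*I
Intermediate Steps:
Q = 3*I*√6 (Q = √(-54) = 3*I*√6 ≈ 7.3485*I)
n(u) = u + 2*u² (n(u) = u + (u*(0 - u))*(-2) = u + (u*(-u))*(-2) = u - u²*(-2) = u + 2*u²)
(Q/(-83))*n(w) = ((3*I*√6)/(-83))*(-8*(1 + 2*(-8))) = (-3*I*√6/83)*(-8*(1 - 16)) = (-3*I*√6/83)*(-8*(-15)) = -3*I*√6/83*120 = -360*I*√6/83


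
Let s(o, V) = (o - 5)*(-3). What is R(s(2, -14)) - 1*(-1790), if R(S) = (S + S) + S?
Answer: 1817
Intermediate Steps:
s(o, V) = 15 - 3*o (s(o, V) = (-5 + o)*(-3) = 15 - 3*o)
R(S) = 3*S (R(S) = 2*S + S = 3*S)
R(s(2, -14)) - 1*(-1790) = 3*(15 - 3*2) - 1*(-1790) = 3*(15 - 6) + 1790 = 3*9 + 1790 = 27 + 1790 = 1817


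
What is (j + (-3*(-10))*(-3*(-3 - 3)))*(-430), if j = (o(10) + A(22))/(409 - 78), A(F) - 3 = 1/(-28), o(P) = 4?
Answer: -1076056725/4634 ≈ -2.3221e+5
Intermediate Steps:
A(F) = 83/28 (A(F) = 3 + 1/(-28) = 3 - 1/28 = 83/28)
j = 195/9268 (j = (4 + 83/28)/(409 - 78) = (195/28)/331 = (195/28)*(1/331) = 195/9268 ≈ 0.021040)
(j + (-3*(-10))*(-3*(-3 - 3)))*(-430) = (195/9268 + (-3*(-10))*(-3*(-3 - 3)))*(-430) = (195/9268 + 30*(-3*(-6)))*(-430) = (195/9268 + 30*18)*(-430) = (195/9268 + 540)*(-430) = (5004915/9268)*(-430) = -1076056725/4634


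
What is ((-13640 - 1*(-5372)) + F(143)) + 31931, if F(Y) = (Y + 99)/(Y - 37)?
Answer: 1254260/53 ≈ 23665.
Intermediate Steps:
F(Y) = (99 + Y)/(-37 + Y)
((-13640 - 1*(-5372)) + F(143)) + 31931 = ((-13640 - 1*(-5372)) + (99 + 143)/(-37 + 143)) + 31931 = ((-13640 + 5372) + 242/106) + 31931 = (-8268 + (1/106)*242) + 31931 = (-8268 + 121/53) + 31931 = -438083/53 + 31931 = 1254260/53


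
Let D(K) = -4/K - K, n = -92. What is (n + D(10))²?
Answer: 262144/25 ≈ 10486.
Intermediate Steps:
D(K) = -K - 4/K
(n + D(10))² = (-92 + (-1*10 - 4/10))² = (-92 + (-10 - 4*⅒))² = (-92 + (-10 - ⅖))² = (-92 - 52/5)² = (-512/5)² = 262144/25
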